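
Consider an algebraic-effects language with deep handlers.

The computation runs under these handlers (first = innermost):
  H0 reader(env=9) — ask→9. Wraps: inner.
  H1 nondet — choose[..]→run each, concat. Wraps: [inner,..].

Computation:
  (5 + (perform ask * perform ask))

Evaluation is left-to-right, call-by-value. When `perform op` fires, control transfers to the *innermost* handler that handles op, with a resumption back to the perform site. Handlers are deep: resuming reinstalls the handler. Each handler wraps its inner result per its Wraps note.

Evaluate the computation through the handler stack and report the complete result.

Working:
ask @ H0 ⇒ 9
ask @ H0 ⇒ 9
H0 returns 86
H1 returns [86]
= [86]

Answer: [86]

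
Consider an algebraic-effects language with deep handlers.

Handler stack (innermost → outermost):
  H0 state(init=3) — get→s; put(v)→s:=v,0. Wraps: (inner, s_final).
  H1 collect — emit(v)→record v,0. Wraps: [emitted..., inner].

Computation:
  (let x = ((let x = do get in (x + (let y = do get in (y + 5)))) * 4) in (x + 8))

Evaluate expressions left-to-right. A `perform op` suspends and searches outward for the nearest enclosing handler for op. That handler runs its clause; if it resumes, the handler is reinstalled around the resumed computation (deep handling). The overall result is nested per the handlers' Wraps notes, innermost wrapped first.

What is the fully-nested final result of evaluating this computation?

Answer: [(52, 3)]

Working:
get @ H0 ⇒ 3
get @ H0 ⇒ 3
H0 returns (52, 3)
H1 returns [(52, 3)]
= [(52, 3)]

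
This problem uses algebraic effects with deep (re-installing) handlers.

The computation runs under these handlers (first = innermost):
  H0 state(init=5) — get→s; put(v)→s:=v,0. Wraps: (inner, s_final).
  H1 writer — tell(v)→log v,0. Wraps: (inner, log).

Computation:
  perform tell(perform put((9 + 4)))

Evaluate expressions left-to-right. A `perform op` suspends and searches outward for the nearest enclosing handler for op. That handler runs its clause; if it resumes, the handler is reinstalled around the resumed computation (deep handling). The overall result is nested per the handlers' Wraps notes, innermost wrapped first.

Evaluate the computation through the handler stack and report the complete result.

Evaluation trace:
put(13) @ H0 ⇒ s:=13
tell(0) @ H1 ⇒ log+=0
H0 returns (0, 13)
H1 returns ((0, 13), (0))
= ((0, 13), (0))

Answer: ((0, 13), (0))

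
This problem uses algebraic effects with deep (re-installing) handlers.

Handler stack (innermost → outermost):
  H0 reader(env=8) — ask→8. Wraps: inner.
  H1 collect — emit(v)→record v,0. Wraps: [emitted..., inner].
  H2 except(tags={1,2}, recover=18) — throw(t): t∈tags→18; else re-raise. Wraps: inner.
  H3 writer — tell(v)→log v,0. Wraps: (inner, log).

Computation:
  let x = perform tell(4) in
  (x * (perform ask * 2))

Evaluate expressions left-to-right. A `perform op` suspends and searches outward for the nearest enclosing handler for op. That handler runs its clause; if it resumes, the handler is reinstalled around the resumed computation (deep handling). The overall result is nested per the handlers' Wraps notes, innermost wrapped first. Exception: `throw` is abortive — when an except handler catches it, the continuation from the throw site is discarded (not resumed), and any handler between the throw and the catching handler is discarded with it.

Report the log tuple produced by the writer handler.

Answer: (4)

Step-by-step:
tell(4) @ H3 ⇒ log+=4
ask @ H0 ⇒ 8
H0 returns 0
H1 returns [0]
H2 returns [0]
H3 returns ([0], (4))
= ([0], (4))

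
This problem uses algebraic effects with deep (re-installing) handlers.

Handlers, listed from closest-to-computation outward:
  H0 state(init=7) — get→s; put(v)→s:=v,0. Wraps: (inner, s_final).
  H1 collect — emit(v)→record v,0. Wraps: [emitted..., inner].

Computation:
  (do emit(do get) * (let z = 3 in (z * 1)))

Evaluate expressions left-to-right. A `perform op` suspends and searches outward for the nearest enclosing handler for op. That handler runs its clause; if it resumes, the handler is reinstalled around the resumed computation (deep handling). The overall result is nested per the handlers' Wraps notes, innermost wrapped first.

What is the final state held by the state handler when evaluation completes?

Working:
get @ H0 ⇒ 7
emit(7) @ H1 ⇒ out+=7
H0 returns (0, 7)
H1 returns [7, (0, 7)]
= [7, (0, 7)]

Answer: 7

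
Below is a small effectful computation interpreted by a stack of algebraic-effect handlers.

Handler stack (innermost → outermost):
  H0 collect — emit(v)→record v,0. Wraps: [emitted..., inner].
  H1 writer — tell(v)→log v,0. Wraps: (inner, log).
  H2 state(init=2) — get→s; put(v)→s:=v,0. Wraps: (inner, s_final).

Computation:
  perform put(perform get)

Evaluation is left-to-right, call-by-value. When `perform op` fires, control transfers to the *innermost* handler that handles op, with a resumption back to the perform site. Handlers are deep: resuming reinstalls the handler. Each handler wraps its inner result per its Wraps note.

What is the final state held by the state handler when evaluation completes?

Answer: 2

Step-by-step:
get @ H2 ⇒ 2
put(2) @ H2 ⇒ s:=2
H0 returns [0]
H1 returns ([0], ())
H2 returns (([0], ()), 2)
= (([0], ()), 2)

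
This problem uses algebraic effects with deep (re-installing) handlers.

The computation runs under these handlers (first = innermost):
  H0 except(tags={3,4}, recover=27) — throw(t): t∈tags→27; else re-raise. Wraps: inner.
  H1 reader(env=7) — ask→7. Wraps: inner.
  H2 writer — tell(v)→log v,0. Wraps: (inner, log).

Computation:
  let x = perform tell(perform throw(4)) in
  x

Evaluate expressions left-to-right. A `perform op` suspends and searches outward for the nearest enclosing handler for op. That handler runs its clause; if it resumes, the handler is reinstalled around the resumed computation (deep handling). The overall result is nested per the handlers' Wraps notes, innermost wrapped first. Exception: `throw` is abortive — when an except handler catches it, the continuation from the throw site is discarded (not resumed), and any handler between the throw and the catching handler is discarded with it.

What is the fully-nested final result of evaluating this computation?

Answer: (27, ())

Step-by-step:
throw(4) @ H0 caught ⇒ 27
H1 returns 27
H2 returns (27, ())
= (27, ())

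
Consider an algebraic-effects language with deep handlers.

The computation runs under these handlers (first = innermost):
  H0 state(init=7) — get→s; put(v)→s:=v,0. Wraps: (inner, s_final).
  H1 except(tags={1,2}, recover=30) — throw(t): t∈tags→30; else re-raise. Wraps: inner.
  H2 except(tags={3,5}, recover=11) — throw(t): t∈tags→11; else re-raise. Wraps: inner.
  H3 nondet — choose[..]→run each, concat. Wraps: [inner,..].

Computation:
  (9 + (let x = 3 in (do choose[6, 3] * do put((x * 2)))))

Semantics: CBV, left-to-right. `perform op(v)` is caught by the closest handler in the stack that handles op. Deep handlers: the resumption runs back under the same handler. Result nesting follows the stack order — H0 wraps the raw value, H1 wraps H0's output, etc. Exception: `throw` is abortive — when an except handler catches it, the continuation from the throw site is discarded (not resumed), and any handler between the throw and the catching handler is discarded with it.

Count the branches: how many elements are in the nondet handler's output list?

Answer: 2

Step-by-step:
choose[6, 3] @ H3
  branch[0] choose=6:
    put(6) @ H0 ⇒ s:=6
    H0 returns (9, 6)
    H1 returns (9, 6)
    H2 returns (9, 6)
    H3 returns [(9, 6)]
  branch[1] choose=3:
    put(6) @ H0 ⇒ s:=6
    H0 returns (9, 6)
    H1 returns (9, 6)
    H2 returns (9, 6)
    H3 returns [(9, 6)]
= [(9, 6), (9, 6)]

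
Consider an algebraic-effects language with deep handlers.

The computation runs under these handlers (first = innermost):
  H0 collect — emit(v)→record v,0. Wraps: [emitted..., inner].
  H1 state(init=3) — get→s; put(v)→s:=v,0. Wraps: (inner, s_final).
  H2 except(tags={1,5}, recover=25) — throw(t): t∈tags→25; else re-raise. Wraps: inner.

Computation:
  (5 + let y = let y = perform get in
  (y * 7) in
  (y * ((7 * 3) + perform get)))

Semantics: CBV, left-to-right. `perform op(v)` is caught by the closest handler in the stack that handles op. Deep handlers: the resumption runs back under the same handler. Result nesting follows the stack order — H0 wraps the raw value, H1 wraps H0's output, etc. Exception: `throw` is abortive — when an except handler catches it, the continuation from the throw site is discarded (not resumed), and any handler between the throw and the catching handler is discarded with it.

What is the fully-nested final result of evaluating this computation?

Answer: ([509], 3)

Working:
get @ H1 ⇒ 3
get @ H1 ⇒ 3
H0 returns [509]
H1 returns ([509], 3)
H2 returns ([509], 3)
= ([509], 3)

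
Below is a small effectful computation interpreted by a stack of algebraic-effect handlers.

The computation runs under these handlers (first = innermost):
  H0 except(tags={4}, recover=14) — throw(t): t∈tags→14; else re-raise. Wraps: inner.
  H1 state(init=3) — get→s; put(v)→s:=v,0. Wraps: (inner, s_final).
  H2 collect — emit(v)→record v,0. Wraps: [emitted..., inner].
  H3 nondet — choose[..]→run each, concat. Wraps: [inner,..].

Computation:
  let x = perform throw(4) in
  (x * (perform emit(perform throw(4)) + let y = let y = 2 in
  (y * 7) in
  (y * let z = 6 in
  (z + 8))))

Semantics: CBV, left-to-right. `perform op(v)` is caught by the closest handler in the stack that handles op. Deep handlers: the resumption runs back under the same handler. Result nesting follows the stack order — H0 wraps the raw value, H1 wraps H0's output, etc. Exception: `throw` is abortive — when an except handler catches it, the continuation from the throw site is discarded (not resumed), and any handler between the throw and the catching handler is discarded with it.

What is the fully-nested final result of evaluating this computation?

Answer: [[(14, 3)]]

Evaluation trace:
throw(4) @ H0 caught ⇒ 14
H1 returns (14, 3)
H2 returns [(14, 3)]
H3 returns [[(14, 3)]]
= [[(14, 3)]]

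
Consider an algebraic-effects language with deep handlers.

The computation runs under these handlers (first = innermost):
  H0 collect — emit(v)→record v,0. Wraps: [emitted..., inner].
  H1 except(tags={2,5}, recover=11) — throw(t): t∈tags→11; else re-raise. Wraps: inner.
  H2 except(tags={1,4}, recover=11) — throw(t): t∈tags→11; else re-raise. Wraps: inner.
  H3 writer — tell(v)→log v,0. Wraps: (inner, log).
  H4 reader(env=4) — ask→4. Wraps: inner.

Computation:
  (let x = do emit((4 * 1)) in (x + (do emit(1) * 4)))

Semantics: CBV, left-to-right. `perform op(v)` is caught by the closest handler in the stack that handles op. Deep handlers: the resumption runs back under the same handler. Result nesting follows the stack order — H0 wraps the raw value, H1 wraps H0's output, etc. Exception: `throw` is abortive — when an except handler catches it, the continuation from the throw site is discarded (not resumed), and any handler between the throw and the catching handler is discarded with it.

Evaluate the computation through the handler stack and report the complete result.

Step-by-step:
emit(4) @ H0 ⇒ out+=4
emit(1) @ H0 ⇒ out+=1
H0 returns [4, 1, 0]
H1 returns [4, 1, 0]
H2 returns [4, 1, 0]
H3 returns ([4, 1, 0], ())
H4 returns ([4, 1, 0], ())
= ([4, 1, 0], ())

Answer: ([4, 1, 0], ())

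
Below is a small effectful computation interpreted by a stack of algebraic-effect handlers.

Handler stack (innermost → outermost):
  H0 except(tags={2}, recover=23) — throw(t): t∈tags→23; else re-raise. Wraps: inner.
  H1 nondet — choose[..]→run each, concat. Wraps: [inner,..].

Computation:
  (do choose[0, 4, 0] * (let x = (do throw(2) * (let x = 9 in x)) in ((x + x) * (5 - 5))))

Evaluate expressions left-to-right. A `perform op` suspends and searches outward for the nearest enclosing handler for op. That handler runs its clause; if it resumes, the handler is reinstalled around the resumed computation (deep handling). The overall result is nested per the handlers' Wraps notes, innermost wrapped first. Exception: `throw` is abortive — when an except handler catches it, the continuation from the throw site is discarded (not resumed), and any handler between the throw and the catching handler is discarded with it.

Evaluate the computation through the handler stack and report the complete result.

Answer: [23, 23, 23]

Step-by-step:
choose[0, 4, 0] @ H1
  branch[0] choose=0:
    throw(2) @ H0 caught ⇒ 23
    H1 returns [23]
  branch[1] choose=4:
    throw(2) @ H0 caught ⇒ 23
    H1 returns [23]
  branch[2] choose=0:
    throw(2) @ H0 caught ⇒ 23
    H1 returns [23]
= [23, 23, 23]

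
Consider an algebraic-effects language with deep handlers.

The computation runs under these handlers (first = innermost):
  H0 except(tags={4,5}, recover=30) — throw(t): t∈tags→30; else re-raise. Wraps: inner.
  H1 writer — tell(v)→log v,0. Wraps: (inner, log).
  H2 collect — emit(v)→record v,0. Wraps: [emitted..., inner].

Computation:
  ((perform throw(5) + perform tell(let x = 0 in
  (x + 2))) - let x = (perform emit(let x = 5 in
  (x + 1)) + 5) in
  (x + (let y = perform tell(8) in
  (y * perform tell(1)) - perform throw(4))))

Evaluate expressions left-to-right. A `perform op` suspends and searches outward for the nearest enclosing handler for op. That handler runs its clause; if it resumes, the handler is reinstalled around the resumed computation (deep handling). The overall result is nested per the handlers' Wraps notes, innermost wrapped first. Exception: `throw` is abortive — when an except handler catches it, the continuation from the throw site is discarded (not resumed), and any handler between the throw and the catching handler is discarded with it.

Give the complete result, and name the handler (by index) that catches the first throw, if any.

Answer: [(30, ())] ; first throw caught by: H0

Working:
throw(5) @ H0 caught ⇒ 30
H1 returns (30, ())
H2 returns [(30, ())]
= [(30, ())]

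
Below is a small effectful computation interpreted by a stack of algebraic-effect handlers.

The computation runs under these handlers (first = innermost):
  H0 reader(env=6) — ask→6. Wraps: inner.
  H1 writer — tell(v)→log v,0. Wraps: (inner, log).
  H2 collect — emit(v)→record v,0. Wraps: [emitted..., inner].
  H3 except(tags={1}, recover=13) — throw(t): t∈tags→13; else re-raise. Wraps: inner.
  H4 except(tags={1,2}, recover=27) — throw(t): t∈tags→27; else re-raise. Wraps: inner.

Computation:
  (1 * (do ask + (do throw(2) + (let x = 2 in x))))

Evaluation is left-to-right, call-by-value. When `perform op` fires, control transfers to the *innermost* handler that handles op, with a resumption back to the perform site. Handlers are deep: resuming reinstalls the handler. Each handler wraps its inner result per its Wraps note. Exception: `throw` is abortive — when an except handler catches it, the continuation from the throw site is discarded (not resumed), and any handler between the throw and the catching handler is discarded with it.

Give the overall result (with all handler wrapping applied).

Answer: 27

Step-by-step:
ask @ H0 ⇒ 6
throw(2) @ H3 re-raised
throw(2) @ H4 caught ⇒ 27
= 27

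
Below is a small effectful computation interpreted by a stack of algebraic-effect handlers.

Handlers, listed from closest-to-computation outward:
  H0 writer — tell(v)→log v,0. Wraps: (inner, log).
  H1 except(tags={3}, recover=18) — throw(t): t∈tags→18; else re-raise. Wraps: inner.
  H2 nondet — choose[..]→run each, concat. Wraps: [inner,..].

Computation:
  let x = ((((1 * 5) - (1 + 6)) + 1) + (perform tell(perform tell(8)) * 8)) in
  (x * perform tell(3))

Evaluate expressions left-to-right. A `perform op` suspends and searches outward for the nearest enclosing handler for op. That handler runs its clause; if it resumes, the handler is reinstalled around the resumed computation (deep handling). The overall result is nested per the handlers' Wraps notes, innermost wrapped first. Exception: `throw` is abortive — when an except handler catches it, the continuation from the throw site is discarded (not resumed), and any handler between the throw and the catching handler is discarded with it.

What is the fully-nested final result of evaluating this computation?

Answer: [(0, (8, 0, 3))]

Working:
tell(8) @ H0 ⇒ log+=8
tell(0) @ H0 ⇒ log+=0
tell(3) @ H0 ⇒ log+=3
H0 returns (0, (8, 0, 3))
H1 returns (0, (8, 0, 3))
H2 returns [(0, (8, 0, 3))]
= [(0, (8, 0, 3))]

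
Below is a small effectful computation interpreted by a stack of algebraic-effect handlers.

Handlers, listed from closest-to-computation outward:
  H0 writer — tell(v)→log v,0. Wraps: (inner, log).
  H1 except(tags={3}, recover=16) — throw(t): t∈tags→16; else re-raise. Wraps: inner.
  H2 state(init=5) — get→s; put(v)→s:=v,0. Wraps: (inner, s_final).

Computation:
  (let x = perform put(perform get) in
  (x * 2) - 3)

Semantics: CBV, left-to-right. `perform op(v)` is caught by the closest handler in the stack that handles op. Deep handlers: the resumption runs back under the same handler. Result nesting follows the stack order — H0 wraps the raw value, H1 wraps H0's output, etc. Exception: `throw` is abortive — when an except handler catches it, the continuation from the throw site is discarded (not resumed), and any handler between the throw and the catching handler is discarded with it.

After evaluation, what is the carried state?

Answer: 5

Working:
get @ H2 ⇒ 5
put(5) @ H2 ⇒ s:=5
H0 returns (-3, ())
H1 returns (-3, ())
H2 returns ((-3, ()), 5)
= ((-3, ()), 5)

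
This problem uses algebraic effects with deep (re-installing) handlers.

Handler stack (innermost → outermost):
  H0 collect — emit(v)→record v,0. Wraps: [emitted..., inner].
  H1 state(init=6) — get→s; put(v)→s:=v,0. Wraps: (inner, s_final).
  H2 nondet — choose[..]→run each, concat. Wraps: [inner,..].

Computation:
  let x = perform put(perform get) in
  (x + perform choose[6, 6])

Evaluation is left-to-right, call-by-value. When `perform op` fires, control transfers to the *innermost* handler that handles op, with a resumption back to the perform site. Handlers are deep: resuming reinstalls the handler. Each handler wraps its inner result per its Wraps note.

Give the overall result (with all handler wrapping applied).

Working:
get @ H1 ⇒ 6
put(6) @ H1 ⇒ s:=6
choose[6, 6] @ H2
  branch[0] choose=6:
    H0 returns [6]
    H1 returns ([6], 6)
    H2 returns [([6], 6)]
  branch[1] choose=6:
    H0 returns [6]
    H1 returns ([6], 6)
    H2 returns [([6], 6)]
= [([6], 6), ([6], 6)]

Answer: [([6], 6), ([6], 6)]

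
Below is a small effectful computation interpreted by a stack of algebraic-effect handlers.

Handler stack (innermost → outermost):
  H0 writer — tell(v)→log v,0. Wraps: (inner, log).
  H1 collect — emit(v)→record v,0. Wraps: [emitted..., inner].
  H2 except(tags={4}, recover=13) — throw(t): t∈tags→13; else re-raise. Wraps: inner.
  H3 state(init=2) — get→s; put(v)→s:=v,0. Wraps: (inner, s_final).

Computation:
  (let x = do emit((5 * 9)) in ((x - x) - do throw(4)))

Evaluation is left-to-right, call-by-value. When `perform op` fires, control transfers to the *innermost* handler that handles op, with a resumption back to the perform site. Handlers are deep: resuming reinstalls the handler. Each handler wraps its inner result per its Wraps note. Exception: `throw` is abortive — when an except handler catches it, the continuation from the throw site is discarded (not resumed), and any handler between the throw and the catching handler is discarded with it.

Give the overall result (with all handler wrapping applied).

Answer: (13, 2)

Working:
emit(45) @ H1 ⇒ out+=45
throw(4) @ H2 caught ⇒ 13
H3 returns (13, 2)
= (13, 2)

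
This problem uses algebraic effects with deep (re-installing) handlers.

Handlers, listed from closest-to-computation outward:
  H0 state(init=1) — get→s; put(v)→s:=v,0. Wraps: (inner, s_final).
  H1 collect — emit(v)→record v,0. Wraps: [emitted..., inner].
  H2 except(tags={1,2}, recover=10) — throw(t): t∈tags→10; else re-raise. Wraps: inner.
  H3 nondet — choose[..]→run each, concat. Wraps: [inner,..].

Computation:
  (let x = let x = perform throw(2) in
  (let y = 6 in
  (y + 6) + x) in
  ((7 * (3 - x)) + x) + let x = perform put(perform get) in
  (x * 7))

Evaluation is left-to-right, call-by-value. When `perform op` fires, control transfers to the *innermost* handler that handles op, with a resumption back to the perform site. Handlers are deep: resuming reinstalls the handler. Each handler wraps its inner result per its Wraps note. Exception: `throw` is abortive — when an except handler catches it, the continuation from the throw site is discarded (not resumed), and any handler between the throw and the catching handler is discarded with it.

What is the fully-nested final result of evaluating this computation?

Evaluation trace:
throw(2) @ H2 caught ⇒ 10
H3 returns [10]
= [10]

Answer: [10]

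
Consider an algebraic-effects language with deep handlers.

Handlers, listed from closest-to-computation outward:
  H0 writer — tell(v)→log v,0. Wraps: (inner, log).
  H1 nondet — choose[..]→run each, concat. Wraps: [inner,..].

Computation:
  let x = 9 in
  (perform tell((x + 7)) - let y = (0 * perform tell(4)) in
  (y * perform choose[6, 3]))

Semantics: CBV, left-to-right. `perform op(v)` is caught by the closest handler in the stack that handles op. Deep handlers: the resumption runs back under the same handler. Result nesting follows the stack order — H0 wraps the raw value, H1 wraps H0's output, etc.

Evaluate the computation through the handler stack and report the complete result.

Answer: [(0, (16, 4)), (0, (16, 4))]

Working:
tell(16) @ H0 ⇒ log+=16
tell(4) @ H0 ⇒ log+=4
choose[6, 3] @ H1
  branch[0] choose=6:
    H0 returns (0, (16, 4))
    H1 returns [(0, (16, 4))]
  branch[1] choose=3:
    H0 returns (0, (16, 4))
    H1 returns [(0, (16, 4))]
= [(0, (16, 4)), (0, (16, 4))]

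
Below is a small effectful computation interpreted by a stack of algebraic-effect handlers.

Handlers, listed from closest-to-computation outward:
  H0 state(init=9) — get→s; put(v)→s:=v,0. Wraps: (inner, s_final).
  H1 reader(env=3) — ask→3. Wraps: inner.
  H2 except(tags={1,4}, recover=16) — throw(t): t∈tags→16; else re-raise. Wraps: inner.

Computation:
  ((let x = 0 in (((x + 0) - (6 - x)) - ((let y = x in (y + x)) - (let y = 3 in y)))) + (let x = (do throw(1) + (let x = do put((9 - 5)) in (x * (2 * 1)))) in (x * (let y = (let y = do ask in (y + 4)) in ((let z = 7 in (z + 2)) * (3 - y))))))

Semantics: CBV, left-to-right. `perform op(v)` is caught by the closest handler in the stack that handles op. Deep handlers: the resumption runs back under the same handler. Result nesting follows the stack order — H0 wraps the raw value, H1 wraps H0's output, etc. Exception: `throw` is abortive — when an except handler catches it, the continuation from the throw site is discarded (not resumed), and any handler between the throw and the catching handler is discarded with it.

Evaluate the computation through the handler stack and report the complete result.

Evaluation trace:
throw(1) @ H2 caught ⇒ 16
= 16

Answer: 16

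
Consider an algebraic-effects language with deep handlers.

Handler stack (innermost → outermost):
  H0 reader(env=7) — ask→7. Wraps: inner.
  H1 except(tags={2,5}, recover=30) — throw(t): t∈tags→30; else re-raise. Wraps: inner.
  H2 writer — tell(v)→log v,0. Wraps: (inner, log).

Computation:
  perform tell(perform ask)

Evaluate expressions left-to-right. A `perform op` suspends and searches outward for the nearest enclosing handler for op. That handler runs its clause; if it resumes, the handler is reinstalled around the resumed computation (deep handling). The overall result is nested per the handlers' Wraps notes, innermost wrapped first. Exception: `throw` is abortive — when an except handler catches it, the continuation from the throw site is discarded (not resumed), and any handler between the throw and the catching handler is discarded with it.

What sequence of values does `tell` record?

Answer: (7)

Step-by-step:
ask @ H0 ⇒ 7
tell(7) @ H2 ⇒ log+=7
H0 returns 0
H1 returns 0
H2 returns (0, (7))
= (0, (7))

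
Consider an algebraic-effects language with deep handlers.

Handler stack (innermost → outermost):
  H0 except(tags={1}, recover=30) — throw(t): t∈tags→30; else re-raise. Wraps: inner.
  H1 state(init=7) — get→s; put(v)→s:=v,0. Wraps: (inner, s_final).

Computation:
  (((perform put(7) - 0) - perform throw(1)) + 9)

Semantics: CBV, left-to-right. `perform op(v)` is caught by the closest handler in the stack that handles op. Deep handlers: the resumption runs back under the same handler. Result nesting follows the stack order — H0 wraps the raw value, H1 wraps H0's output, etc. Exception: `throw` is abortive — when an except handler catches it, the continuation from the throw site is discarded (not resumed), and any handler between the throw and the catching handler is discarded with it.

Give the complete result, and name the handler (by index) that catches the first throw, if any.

Working:
put(7) @ H1 ⇒ s:=7
throw(1) @ H0 caught ⇒ 30
H1 returns (30, 7)
= (30, 7)

Answer: (30, 7) ; first throw caught by: H0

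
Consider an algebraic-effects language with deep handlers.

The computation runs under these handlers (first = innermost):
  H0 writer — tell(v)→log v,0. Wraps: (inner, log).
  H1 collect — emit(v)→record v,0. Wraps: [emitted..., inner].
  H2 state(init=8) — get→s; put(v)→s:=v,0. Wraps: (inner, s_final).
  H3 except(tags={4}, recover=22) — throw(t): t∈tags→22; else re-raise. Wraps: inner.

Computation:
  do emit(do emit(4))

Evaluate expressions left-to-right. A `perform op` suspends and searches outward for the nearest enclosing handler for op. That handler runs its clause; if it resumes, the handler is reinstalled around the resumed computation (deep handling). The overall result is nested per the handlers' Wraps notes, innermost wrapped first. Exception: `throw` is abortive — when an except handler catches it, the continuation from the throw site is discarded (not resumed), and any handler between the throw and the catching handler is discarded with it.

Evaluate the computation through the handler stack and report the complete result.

Working:
emit(4) @ H1 ⇒ out+=4
emit(0) @ H1 ⇒ out+=0
H0 returns (0, ())
H1 returns [4, 0, (0, ())]
H2 returns ([4, 0, (0, ())], 8)
H3 returns ([4, 0, (0, ())], 8)
= ([4, 0, (0, ())], 8)

Answer: ([4, 0, (0, ())], 8)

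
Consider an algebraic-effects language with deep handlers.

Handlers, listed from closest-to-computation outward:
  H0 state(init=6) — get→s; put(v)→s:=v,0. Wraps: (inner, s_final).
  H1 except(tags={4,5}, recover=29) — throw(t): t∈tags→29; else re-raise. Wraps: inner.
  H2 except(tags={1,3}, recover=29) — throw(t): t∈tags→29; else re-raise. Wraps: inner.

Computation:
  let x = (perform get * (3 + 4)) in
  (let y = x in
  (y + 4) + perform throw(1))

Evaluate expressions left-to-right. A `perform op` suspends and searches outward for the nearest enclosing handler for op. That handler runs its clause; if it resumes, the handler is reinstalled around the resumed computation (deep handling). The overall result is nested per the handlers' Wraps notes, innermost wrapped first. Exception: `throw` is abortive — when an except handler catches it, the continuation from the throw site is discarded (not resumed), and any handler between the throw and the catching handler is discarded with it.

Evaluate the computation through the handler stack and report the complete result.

Answer: 29

Evaluation trace:
get @ H0 ⇒ 6
throw(1) @ H1 re-raised
throw(1) @ H2 caught ⇒ 29
= 29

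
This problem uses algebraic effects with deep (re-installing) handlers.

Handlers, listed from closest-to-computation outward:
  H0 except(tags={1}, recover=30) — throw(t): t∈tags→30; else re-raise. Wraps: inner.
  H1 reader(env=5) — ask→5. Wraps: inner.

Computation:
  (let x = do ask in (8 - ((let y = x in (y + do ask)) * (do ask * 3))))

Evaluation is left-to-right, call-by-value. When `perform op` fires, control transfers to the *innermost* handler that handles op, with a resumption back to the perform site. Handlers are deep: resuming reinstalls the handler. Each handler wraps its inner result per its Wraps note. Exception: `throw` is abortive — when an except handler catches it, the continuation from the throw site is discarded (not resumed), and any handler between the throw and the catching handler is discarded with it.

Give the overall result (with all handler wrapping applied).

Answer: -142

Evaluation trace:
ask @ H1 ⇒ 5
ask @ H1 ⇒ 5
ask @ H1 ⇒ 5
H0 returns -142
H1 returns -142
= -142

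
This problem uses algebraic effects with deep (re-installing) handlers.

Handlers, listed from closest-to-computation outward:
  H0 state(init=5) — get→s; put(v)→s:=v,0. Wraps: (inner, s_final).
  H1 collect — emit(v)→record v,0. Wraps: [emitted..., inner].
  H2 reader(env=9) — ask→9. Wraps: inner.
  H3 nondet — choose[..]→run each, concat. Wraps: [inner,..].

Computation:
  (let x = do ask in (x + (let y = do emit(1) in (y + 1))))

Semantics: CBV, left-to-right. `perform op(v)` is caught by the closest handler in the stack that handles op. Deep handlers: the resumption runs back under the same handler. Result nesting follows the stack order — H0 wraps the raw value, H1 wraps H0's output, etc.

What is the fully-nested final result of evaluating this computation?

Evaluation trace:
ask @ H2 ⇒ 9
emit(1) @ H1 ⇒ out+=1
H0 returns (10, 5)
H1 returns [1, (10, 5)]
H2 returns [1, (10, 5)]
H3 returns [[1, (10, 5)]]
= [[1, (10, 5)]]

Answer: [[1, (10, 5)]]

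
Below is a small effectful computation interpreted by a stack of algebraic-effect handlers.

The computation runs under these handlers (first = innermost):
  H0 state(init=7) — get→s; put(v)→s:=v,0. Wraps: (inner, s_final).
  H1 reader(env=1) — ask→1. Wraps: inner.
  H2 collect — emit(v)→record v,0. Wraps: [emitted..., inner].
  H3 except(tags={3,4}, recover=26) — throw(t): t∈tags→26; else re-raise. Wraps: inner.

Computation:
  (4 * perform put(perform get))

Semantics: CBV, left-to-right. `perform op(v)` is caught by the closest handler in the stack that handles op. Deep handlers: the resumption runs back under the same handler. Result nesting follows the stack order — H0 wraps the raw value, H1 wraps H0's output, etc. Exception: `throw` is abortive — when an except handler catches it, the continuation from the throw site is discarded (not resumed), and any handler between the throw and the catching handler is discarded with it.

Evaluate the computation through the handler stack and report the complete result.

Answer: [(0, 7)]

Evaluation trace:
get @ H0 ⇒ 7
put(7) @ H0 ⇒ s:=7
H0 returns (0, 7)
H1 returns (0, 7)
H2 returns [(0, 7)]
H3 returns [(0, 7)]
= [(0, 7)]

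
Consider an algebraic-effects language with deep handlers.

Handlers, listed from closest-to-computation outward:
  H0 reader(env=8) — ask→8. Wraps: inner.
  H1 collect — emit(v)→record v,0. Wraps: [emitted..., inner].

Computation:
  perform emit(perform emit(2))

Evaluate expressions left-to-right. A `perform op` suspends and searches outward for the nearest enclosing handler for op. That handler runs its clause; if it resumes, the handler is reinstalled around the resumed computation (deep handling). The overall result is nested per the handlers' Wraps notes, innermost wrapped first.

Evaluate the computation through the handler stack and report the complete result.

Answer: [2, 0, 0]

Working:
emit(2) @ H1 ⇒ out+=2
emit(0) @ H1 ⇒ out+=0
H0 returns 0
H1 returns [2, 0, 0]
= [2, 0, 0]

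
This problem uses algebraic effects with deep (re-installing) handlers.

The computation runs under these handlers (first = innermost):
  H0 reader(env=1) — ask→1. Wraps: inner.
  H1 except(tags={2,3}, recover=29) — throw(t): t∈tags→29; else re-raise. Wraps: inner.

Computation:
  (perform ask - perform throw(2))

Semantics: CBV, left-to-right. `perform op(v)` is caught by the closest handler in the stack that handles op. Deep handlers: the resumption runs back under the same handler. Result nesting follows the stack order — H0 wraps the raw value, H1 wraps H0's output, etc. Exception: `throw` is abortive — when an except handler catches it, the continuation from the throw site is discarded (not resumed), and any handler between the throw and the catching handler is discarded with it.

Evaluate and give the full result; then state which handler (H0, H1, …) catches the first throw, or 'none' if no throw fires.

Working:
ask @ H0 ⇒ 1
throw(2) @ H1 caught ⇒ 29
= 29

Answer: 29 ; first throw caught by: H1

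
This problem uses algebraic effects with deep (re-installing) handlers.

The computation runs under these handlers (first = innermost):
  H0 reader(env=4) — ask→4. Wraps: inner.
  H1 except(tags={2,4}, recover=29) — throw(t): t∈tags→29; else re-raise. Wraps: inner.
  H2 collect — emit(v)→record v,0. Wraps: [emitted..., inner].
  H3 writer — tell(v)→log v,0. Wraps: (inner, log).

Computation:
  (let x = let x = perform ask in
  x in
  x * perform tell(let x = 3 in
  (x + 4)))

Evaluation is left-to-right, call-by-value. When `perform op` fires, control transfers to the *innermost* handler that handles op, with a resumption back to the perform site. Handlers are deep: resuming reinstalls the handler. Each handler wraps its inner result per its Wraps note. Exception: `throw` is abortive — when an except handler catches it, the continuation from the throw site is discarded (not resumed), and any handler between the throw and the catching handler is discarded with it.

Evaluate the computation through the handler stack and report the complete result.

Answer: ([0], (7))

Working:
ask @ H0 ⇒ 4
tell(7) @ H3 ⇒ log+=7
H0 returns 0
H1 returns 0
H2 returns [0]
H3 returns ([0], (7))
= ([0], (7))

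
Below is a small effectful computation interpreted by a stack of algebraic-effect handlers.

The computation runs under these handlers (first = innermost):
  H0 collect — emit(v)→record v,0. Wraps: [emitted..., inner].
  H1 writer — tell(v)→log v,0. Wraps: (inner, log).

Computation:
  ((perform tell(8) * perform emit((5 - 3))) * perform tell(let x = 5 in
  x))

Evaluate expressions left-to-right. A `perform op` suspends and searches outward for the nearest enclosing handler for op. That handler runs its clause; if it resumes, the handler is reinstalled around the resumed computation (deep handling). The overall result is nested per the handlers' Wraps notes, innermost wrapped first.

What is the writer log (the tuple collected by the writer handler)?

Working:
tell(8) @ H1 ⇒ log+=8
emit(2) @ H0 ⇒ out+=2
tell(5) @ H1 ⇒ log+=5
H0 returns [2, 0]
H1 returns ([2, 0], (8, 5))
= ([2, 0], (8, 5))

Answer: (8, 5)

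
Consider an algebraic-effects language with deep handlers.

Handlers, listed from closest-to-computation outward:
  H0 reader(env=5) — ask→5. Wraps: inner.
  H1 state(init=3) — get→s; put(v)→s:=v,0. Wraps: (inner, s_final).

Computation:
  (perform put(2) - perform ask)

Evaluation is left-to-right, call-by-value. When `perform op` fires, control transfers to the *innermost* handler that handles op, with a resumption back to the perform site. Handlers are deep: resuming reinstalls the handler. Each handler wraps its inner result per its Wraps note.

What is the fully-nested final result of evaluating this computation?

Step-by-step:
put(2) @ H1 ⇒ s:=2
ask @ H0 ⇒ 5
H0 returns -5
H1 returns (-5, 2)
= (-5, 2)

Answer: (-5, 2)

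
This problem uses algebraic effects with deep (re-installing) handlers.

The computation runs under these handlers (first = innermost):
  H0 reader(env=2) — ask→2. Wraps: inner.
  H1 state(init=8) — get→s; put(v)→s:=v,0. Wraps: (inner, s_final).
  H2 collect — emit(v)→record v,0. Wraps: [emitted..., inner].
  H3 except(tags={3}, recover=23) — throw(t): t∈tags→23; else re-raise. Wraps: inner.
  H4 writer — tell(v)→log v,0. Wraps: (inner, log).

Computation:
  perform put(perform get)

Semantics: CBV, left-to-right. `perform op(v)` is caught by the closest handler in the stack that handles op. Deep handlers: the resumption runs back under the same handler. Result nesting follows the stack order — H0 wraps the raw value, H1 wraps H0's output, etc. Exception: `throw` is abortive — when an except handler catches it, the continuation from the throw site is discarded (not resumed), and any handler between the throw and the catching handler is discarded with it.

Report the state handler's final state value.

Answer: 8

Step-by-step:
get @ H1 ⇒ 8
put(8) @ H1 ⇒ s:=8
H0 returns 0
H1 returns (0, 8)
H2 returns [(0, 8)]
H3 returns [(0, 8)]
H4 returns ([(0, 8)], ())
= ([(0, 8)], ())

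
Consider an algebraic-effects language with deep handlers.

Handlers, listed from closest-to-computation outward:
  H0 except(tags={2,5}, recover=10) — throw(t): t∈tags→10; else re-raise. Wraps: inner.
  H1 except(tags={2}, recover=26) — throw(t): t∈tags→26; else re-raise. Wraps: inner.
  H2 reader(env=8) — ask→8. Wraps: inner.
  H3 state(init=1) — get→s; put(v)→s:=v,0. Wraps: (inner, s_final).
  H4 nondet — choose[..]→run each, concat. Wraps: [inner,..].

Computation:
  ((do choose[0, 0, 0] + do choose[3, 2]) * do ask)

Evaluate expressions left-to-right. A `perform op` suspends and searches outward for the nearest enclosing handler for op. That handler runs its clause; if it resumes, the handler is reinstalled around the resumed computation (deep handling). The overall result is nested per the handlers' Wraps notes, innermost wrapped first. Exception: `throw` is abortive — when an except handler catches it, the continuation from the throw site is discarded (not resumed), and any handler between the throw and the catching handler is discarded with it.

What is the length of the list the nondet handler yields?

Working:
choose[0, 0, 0] @ H4
  branch[0] choose=0:
    choose[3, 2] @ H4
      branch[0] choose=3:
        ask @ H2 ⇒ 8
        H0 returns 24
        H1 returns 24
        H2 returns 24
        H3 returns (24, 1)
        H4 returns [(24, 1)]
      branch[1] choose=2:
        ask @ H2 ⇒ 8
        H0 returns 16
        H1 returns 16
        H2 returns 16
        H3 returns (16, 1)
        H4 returns [(16, 1)]
  branch[1] choose=0:
    choose[3, 2] @ H4
      branch[0] choose=3:
        ask @ H2 ⇒ 8
        H0 returns 24
        H1 returns 24
        H2 returns 24
        H3 returns (24, 1)
        H4 returns [(24, 1)]
      branch[1] choose=2:
        ask @ H2 ⇒ 8
        H0 returns 16
        H1 returns 16
        H2 returns 16
        H3 returns (16, 1)
        H4 returns [(16, 1)]
  branch[2] choose=0:
    choose[3, 2] @ H4
      branch[0] choose=3:
        ask @ H2 ⇒ 8
        H0 returns 24
        H1 returns 24
        H2 returns 24
        H3 returns (24, 1)
        H4 returns [(24, 1)]
      branch[1] choose=2:
        ask @ H2 ⇒ 8
        H0 returns 16
        H1 returns 16
        H2 returns 16
        H3 returns (16, 1)
        H4 returns [(16, 1)]
= [(24, 1), (16, 1), (24, 1), (16, 1), (24, 1), (16, 1)]

Answer: 6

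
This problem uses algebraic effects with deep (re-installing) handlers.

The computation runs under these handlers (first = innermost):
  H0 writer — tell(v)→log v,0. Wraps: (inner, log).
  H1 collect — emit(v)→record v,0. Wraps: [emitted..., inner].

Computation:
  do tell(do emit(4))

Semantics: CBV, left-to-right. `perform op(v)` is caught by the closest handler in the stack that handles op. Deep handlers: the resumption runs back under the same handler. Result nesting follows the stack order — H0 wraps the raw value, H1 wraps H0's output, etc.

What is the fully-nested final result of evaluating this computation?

Answer: [4, (0, (0))]

Step-by-step:
emit(4) @ H1 ⇒ out+=4
tell(0) @ H0 ⇒ log+=0
H0 returns (0, (0))
H1 returns [4, (0, (0))]
= [4, (0, (0))]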